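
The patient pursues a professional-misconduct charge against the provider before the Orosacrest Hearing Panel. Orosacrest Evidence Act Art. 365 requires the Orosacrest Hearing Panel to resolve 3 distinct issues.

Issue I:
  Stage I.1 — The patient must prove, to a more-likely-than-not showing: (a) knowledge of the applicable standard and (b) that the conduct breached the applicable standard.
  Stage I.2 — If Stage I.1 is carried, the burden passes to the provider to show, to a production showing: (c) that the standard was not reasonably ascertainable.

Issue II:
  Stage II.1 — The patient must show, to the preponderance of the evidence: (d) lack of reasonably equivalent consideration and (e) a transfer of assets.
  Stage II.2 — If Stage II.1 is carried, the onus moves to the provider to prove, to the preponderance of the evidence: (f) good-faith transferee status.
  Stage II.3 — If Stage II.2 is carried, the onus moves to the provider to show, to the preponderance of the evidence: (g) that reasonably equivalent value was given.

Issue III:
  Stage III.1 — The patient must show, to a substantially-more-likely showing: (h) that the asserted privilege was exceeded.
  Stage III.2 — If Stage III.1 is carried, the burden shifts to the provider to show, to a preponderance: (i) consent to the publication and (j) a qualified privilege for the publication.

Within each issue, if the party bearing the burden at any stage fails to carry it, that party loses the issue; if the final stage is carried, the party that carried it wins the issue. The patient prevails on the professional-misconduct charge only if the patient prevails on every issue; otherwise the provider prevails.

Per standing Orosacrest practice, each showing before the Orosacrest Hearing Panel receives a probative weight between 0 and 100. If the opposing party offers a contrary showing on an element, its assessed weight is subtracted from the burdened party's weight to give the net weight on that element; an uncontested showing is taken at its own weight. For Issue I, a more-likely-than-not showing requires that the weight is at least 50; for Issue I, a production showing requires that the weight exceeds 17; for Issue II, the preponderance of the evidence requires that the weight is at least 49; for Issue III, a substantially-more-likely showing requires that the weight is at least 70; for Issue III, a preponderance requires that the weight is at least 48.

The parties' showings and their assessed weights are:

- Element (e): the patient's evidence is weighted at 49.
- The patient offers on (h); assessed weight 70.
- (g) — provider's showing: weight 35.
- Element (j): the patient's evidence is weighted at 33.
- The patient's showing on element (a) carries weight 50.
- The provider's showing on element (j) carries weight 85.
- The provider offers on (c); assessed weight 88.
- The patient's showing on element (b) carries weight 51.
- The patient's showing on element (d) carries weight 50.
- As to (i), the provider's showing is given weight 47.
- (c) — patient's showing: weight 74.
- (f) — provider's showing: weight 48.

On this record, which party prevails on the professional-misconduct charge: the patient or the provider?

patient

— Issue I —
At Stage I.1 the patient must meet a more-likely-than-not showing (weight is at least 50): on (a) the weight is 50, ≥ 50, so (a) meets the standard; on (b) the weight is 51, which does reach 50, so (b) meets the standard.
  The patient carries Stage I.1; the provider now bears the burden.
At Stage I.2 the provider must meet a production showing (weight exceeds 17): on (c) the weight is 88 less the opposing 74 gives net 14, which does not exceed 17, so (c) does not meet the standard.
  Not every element is met, so the provider fails to carry Stage I.2.
The analysis ends at Stage I.2; the patient prevails on this issue.
— Issue II —
Stage II.1 — burden on patient; standard: the preponderance of the evidence (weight is at least 49).
    (d): 50 ≥ 49 [met]
    (e): 49 ≥ 49 [met]
  The patient carries Stage II.1; the provider now bears the burden.
Stage II.2 — burden on provider; standard: the preponderance of the evidence (weight is at least 49).
    (f): 48 < 49 [not met]
  Not every element is met, so the provider fails to carry Stage II.2.
The analysis ends at Stage II.2; the patient prevails on this issue.
— Issue III —
Stage III.1 — burden on patient; standard: a substantially-more-likely showing (weight is at least 70).
    (h): 70 ≥ 70 [met]
  Stage III.1 carried; the burden shifts to the provider.
Stage III.2 — burden on provider; standard: a preponderance (weight is at least 48).
    (i): 47 < 48 [not met]
    (j): 85 − 33 = 52 ≥ 48 [met]
  Stage III.2 not carried; the provider fails its burden.
So the patient prevails on this issue.
Per-issue: Issue I → patient; Issue II → patient; Issue III → patient. The patient must prevail on every issue; overall, the patient prevails.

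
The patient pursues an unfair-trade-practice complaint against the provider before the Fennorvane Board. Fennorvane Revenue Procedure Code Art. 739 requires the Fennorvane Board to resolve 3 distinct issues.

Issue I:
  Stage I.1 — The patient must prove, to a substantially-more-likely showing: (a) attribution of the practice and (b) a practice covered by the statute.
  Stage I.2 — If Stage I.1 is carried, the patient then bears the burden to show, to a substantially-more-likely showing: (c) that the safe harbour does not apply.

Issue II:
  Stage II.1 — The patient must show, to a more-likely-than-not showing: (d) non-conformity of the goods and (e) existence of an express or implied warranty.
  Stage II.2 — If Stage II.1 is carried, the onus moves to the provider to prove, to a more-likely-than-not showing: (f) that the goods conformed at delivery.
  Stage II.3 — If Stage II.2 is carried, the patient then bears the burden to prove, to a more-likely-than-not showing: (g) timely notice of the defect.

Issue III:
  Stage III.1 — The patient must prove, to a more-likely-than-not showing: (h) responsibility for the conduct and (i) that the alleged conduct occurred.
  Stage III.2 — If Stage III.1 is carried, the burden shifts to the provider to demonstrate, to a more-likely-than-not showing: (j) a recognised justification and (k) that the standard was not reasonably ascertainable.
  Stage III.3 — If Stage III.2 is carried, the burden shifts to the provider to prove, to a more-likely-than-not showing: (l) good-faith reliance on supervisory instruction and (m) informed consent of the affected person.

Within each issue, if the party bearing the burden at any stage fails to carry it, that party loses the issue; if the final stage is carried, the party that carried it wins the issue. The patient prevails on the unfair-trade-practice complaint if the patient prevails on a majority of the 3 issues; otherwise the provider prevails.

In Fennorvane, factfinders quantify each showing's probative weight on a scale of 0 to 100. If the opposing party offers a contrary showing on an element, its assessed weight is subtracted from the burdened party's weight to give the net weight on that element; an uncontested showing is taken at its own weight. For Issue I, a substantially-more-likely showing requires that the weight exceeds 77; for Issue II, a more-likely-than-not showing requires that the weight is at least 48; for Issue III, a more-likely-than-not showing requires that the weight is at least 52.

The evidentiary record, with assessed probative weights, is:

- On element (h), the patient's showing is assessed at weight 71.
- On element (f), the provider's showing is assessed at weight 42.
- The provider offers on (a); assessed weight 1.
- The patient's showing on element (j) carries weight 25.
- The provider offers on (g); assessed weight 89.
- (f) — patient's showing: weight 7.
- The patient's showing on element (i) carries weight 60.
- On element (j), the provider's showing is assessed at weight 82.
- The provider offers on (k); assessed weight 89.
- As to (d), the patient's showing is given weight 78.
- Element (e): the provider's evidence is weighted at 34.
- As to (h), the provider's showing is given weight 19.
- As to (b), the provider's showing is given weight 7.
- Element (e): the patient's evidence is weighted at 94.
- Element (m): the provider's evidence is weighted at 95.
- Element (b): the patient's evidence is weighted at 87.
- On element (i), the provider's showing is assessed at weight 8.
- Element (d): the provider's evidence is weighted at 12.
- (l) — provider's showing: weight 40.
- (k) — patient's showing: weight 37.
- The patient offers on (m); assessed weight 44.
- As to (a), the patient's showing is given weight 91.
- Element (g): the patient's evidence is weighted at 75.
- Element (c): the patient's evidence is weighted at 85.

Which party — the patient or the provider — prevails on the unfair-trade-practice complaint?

— Issue I —
At Stage I.1 the patient must meet a substantially-more-likely showing (weight exceeds 77): on (a) the weight is 91 less the opposing 1 gives net 90, > 77, so (a) meets the standard; on (b) the weight is 87 less the opposing 7 gives net 80, which does exceed 77, so (b) meets the standard.
  All elements met. The patient retains the burden for Stage I.2.
At Stage I.2 the patient must meet a substantially-more-likely showing (weight exceeds 77): on (c) the weight is 85, which does exceed 77, so (c) meets the standard.
  All elements met at the final stage.
All stages carried — the patient prevails on this issue.
— Issue II —
Stage II.1 — burden on patient; standard: a more-likely-than-not showing (weight is at least 48).
    (d): 78 − 12 = 66 ≥ 48 [met]
    (e): 94 − 34 = 60 ≥ 48 [met]
  All elements met. The burden passes to the provider.
Stage II.2 — burden on provider; standard: a more-likely-than-not showing (weight is at least 48).
    (f): 42 − 7 = 35 < 48 [not met]
  Not every element is met, so the provider fails to carry Stage II.2.
The analysis ends at Stage II.2; the patient prevails on this issue.
— Issue III —
Stage III.1 — burden on patient; standard: a more-likely-than-not showing (weight is at least 52).
    (h): 71 − 19 = 52 ≥ 52 [met]
    (i): 60 − 8 = 52 ≥ 52 [met]
  All elements met. The burden passes to the provider.
Stage III.2 — burden on provider; standard: a more-likely-than-not showing (weight is at least 52).
    (j): 82 − 25 = 57 ≥ 52 [met]
    (k): 89 − 37 = 52 ≥ 52 [met]
  Stage III.2 is satisfied; the provider continues to bear the burden.
Stage III.3 — burden on provider; standard: a more-likely-than-not showing (weight is at least 52).
    (l): 40 < 52 [not met]
    (m): 95 − 44 = 51 < 52 [not met]
  Not every element is met, so the provider fails to carry Stage III.3.
The patient prevails on this issue.
Per-issue: Issue I → patient; Issue II → patient; Issue III → patient. The patient must prevail on a majority of issues; overall, the patient prevails.

patient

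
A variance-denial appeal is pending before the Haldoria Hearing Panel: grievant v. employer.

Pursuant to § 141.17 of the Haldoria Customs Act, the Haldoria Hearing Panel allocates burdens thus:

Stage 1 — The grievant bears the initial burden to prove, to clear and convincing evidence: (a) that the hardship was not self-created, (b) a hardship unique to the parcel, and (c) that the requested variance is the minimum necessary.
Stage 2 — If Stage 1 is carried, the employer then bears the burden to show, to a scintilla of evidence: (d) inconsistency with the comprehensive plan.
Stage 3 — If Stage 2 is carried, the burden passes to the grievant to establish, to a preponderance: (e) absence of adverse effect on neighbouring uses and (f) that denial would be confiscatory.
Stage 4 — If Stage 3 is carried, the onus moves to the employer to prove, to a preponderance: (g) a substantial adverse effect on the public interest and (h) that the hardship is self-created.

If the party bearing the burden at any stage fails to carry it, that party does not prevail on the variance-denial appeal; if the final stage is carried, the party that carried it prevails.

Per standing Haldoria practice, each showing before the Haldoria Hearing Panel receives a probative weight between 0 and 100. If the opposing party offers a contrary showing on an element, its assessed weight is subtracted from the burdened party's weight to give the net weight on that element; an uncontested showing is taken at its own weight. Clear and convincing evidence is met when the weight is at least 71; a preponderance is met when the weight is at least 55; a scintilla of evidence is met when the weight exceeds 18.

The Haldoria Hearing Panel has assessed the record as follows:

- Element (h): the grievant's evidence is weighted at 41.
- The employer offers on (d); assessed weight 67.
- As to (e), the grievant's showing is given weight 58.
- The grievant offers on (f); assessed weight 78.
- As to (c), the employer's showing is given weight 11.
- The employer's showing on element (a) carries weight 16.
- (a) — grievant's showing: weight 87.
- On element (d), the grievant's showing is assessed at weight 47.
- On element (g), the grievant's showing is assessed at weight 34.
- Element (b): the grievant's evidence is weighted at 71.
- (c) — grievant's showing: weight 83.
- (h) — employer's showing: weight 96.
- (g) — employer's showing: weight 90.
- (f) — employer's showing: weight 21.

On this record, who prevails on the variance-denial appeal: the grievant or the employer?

Stage 1 — burden on grievant; standard: clear and convincing evidence (weight is at least 71).
    (a): 87 − 16 = 71 ≥ 71 [met]
    (b): 71 ≥ 71 [met]
    (c): 83 − 11 = 72 ≥ 71 [met]
  Stage 1 carried; the burden shifts to the employer.
Stage 2 — burden on employer; standard: a scintilla of evidence (weight exceeds 18).
    (d): 67 − 47 = 20 > 18 [met]
  Stage 2 carried; the burden shifts to the grievant.
Stage 3 — burden on grievant; standard: a preponderance (weight is at least 55).
    (e): 58 ≥ 55 [met]
    (f): 78 − 21 = 57 ≥ 55 [met]
  All elements met. The burden passes to the employer.
Stage 4 — burden on employer; standard: a preponderance (weight is at least 55).
    (g): 90 − 34 = 56 ≥ 55 [met]
    (h): 96 − 41 = 55 ≥ 55 [met]
  The employer carries the last stage.
Every stage carried; the employer prevails.

employer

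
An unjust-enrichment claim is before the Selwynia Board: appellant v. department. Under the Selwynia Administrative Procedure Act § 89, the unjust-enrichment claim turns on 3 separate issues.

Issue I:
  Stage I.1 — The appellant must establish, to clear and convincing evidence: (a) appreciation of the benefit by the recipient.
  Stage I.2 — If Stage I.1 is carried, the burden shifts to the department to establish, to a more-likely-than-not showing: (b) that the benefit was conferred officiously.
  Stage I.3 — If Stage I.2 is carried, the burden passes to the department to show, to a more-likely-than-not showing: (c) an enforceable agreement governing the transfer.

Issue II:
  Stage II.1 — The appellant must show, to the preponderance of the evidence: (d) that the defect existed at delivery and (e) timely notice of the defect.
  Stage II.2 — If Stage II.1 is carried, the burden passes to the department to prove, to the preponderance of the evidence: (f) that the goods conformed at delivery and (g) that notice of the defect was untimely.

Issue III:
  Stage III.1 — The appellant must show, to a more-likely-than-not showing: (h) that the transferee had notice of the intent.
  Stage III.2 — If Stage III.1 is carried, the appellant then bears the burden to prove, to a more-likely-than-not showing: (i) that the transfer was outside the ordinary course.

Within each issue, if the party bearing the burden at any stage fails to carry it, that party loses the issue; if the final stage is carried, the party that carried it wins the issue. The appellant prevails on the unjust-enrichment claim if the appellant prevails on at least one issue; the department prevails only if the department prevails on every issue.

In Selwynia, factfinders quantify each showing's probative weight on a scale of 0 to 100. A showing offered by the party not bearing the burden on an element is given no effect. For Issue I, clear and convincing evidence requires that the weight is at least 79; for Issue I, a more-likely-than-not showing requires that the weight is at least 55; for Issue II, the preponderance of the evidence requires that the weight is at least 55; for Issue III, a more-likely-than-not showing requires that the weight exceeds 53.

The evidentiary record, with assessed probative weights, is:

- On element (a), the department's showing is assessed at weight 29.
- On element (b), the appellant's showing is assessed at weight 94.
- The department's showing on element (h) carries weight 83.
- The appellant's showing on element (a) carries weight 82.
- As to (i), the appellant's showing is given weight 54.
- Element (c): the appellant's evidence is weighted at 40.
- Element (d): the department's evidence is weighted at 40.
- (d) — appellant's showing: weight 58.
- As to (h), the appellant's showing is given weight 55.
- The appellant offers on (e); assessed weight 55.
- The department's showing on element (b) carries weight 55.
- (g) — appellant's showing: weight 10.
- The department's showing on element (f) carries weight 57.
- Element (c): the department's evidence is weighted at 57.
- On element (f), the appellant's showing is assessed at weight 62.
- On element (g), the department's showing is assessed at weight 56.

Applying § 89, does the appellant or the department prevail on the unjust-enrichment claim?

— Issue I —
Stage I.1 (appellant, clear and convincing evidence, weight is at least 79): (a) 82 (department's 29 disregarded) ≥ 79 — meets.
  Stage I.1 is satisfied; the onus moves to the department.
Stage I.2 (department, a more-likely-than-not showing, weight is at least 55): (b) 55 (appellant's 94 disregarded) ≥ 55 — meets.
  Stage I.2 carried; the burden remains with the department.
Stage I.3 (department, a more-likely-than-not showing, weight is at least 55): (c) 57 (appellant's 40 disregarded) ≥ 55 — meets.
  Stage I.3 carried; the final stage is satisfied.
Every stage carried; the department prevails on this issue.
— Issue II —
Stage II.1 — burden on appellant; standard: the preponderance of the evidence (weight is at least 55).
    (d): 58 (department's 40 disregarded) ≥ 55 [met]
    (e): 55 ≥ 55 [met]
  Stage II.1 carried; the burden shifts to the department.
Stage II.2 — burden on department; standard: the preponderance of the evidence (weight is at least 55).
    (f): 57 (appellant's 62 disregarded) ≥ 55 [met]
    (g): 56 (appellant's 10 disregarded) ≥ 55 [met]
  The department carries the last stage.
With every stage satisfied, the department prevails on this issue.
— Issue III —
Stage III.1 (appellant, a more-likely-than-not showing, weight exceeds 53): (h) 55 (department's 83 disregarded) > 53 — meets.
  Stage III.1 carried; the burden remains with the appellant.
Stage III.2 (appellant, a more-likely-than-not showing, weight exceeds 53): (i) 54 > 53 — meets.
  The appellant carries the last stage.
Every stage carried; the appellant prevails on this issue.
Per-issue: Issue I → department; Issue II → department; Issue III → appellant. The appellant must prevail on at least one issue; overall, the appellant prevails.

appellant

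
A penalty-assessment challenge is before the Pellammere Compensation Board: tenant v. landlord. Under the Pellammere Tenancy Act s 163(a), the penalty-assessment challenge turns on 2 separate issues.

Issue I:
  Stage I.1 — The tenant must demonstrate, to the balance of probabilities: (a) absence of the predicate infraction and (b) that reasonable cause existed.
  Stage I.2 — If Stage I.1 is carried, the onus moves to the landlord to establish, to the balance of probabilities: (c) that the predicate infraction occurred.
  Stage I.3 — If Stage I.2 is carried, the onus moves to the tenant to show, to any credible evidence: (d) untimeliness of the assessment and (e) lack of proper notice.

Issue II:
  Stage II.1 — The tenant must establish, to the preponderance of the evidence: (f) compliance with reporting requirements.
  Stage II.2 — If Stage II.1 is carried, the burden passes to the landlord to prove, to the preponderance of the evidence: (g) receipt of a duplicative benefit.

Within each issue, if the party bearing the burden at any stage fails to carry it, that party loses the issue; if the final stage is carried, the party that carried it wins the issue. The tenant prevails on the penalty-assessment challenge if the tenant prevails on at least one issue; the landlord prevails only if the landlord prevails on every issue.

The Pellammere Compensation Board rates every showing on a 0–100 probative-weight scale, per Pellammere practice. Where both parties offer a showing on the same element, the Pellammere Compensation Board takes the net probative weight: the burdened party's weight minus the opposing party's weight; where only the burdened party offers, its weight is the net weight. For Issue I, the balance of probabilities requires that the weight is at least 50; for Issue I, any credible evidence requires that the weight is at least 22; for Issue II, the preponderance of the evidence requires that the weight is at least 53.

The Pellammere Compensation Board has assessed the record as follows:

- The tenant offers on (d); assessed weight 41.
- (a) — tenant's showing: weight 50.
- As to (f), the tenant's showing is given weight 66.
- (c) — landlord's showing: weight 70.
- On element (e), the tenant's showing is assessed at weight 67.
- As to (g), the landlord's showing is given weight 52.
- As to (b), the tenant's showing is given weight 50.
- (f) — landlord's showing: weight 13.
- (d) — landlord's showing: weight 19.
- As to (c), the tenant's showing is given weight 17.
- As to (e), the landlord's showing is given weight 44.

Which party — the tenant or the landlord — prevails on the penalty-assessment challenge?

— Issue I —
Stage I.1 (tenant, the balance of probabilities, weight is at least 50): (a) 50 ≥ 50 — meets; (b) 50 ≥ 50 — meets.
  Stage I.1 carried; the burden shifts to the landlord.
Stage I.2 (landlord, the balance of probabilities, weight is at least 50): (c) net 70−17=53 ≥ 50 — meets.
  Stage I.2 carried; the burden shifts to the tenant.
Stage I.3 (tenant, any credible evidence, weight is at least 22): (d) net 41−19=22 ≥ 22 — meets; (e) net 67−44=23 ≥ 22 — meets.
  All elements met at the final stage.
With every stage satisfied, the tenant prevails on this issue.
— Issue II —
Stage II.1 — burden on tenant; standard: the preponderance of the evidence (weight is at least 53).
    (f): 66 − 13 = 53 ≥ 53 [met]
  Stage II.1 carried; the burden shifts to the landlord.
Stage II.2 — burden on landlord; standard: the preponderance of the evidence (weight is at least 53).
    (g): 52 < 53 [not met]
  The landlord does not carry Stage II.2.
The tenant prevails on this issue.
Per-issue: Issue I → tenant; Issue II → tenant. The tenant must prevail on at least one issue; overall, the tenant prevails.

tenant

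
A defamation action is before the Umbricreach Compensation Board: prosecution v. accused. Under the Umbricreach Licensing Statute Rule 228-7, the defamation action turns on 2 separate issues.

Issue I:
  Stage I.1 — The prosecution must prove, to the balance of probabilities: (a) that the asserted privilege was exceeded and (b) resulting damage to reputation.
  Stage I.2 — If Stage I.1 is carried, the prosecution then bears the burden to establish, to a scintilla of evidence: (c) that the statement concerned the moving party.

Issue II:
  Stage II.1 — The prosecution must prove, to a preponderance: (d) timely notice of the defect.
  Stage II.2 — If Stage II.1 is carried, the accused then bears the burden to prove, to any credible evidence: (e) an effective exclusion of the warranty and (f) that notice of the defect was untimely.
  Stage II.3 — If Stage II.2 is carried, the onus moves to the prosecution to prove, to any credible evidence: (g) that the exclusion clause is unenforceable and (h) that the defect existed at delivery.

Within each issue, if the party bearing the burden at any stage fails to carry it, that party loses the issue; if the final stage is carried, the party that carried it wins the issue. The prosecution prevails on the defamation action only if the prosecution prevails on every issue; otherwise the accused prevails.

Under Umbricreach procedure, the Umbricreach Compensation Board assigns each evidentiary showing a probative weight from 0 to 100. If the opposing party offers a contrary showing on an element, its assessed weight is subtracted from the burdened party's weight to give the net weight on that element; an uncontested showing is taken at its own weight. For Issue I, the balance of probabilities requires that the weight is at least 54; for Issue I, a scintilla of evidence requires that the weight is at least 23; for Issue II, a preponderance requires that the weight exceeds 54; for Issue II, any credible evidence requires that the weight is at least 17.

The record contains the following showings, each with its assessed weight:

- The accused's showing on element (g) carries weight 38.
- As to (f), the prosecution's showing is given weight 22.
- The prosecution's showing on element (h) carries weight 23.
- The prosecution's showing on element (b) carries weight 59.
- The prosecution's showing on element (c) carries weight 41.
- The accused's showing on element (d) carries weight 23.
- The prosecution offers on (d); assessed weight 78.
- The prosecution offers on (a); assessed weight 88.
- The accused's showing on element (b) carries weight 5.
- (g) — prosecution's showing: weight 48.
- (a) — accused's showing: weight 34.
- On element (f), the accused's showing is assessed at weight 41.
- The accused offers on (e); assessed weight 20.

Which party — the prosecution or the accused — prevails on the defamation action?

— Issue I —
At Stage I.1 the prosecution must meet the balance of probabilities (weight is at least 54): on (a) the weight is 88 less the opposing 34 gives net 54, ≥ 54, so (a) meets the standard; on (b) the weight is 59 less the opposing 5 gives net 54, ≥ 54, so (b) meets the standard.
  Stage I.1 is satisfied; the prosecution continues to bear the burden.
At Stage I.2 the prosecution must meet a scintilla of evidence (weight is at least 23): on (c) the weight is 41, which does reach 23, so (c) meets the standard.
  All elements met at the final stage.
Every stage carried; the prosecution prevails on this issue.
— Issue II —
Stage II.1 (prosecution, a preponderance, weight exceeds 54): (d) net 78−23=55 > 54 — meets.
  The prosecution carries Stage II.1; the accused now bears the burden.
Stage II.2 (accused, any credible evidence, weight is at least 17): (e) 20 ≥ 17 — meets; (f) net 41−22=19 ≥ 17 — meets.
  The accused carries Stage II.2; the prosecution now bears the burden.
Stage II.3 (prosecution, any credible evidence, weight is at least 17): (g) net 48−38=10 < 17 — fails; (h) 23 ≥ 17 — meets.
  Not every element is met, so the prosecution fails to carry Stage II.3.
The analysis ends at Stage II.3; the accused prevails on this issue.
Per-issue: Issue I → prosecution; Issue II → accused. The prosecution must prevail on every issue; overall, the accused prevails.

accused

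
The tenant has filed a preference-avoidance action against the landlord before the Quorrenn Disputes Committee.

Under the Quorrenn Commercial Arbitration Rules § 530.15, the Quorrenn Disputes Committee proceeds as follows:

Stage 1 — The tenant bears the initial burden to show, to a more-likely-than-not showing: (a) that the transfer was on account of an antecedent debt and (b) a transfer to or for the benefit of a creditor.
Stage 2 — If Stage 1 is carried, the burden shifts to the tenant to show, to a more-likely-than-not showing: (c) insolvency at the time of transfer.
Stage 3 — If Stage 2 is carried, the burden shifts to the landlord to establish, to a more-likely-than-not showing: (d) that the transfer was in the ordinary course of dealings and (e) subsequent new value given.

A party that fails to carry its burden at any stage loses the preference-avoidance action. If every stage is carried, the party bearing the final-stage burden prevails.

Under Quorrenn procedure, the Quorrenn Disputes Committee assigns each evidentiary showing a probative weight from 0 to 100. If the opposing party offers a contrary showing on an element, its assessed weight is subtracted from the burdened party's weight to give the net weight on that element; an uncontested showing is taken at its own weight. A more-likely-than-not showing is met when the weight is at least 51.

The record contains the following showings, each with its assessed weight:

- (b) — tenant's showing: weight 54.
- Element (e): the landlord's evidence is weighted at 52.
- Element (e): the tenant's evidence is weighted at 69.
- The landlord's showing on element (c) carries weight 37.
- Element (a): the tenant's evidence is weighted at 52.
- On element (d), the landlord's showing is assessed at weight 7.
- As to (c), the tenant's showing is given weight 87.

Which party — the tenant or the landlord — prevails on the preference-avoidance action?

landlord

Stage 1 (tenant, a more-likely-than-not showing, weight is at least 51): (a) 52 ≥ 51 — meets; (b) 54 ≥ 51 — meets.
  Stage 1 is satisfied; the tenant continues to bear the burden.
Stage 2 (tenant, a more-likely-than-not showing, weight is at least 51): (c) net 87−37=50 < 51 — fails.
  Stage 2 not carried; the tenant fails its burden.
The analysis ends at Stage 2; the landlord prevails.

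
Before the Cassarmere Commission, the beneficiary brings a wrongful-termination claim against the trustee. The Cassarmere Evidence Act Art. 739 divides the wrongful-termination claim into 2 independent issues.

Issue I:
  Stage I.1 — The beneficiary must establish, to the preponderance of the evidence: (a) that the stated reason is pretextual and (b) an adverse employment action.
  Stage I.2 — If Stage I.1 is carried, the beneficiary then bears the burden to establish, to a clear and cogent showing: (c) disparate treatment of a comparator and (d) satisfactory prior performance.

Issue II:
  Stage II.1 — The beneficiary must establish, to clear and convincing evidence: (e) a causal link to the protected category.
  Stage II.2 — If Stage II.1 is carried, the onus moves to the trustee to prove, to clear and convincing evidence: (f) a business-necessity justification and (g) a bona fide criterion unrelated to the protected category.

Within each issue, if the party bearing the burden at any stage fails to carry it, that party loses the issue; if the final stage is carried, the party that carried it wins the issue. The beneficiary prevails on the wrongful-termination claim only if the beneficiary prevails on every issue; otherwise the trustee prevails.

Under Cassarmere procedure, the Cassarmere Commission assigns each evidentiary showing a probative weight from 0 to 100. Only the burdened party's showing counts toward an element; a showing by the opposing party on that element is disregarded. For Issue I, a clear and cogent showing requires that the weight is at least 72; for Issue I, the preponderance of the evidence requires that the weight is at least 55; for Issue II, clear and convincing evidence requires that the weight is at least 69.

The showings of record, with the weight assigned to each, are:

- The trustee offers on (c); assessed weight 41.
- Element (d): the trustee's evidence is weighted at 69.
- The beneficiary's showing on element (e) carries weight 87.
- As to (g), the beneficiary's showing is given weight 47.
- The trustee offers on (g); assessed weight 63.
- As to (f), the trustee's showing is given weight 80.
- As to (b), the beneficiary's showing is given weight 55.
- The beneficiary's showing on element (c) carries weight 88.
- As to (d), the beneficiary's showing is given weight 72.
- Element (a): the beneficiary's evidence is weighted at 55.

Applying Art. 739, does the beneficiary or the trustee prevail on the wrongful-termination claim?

beneficiary

— Issue I —
At Stage I.1 the beneficiary must meet the preponderance of the evidence (weight is at least 55): on (a) the weight is 55, ≥ 55, so (a) meets the standard; on (b) the weight is 55, ≥ 55, so (b) meets the standard.
  All elements met. The beneficiary retains the burden for Stage I.2.
At Stage I.2 the beneficiary must meet a clear and cogent showing (weight is at least 72): on (c) the weight is 88 (the trustee's 41 is given no effect), ≥ 72, so (c) meets the standard; on (d) the weight is 72 (the trustee's 69 is given no effect), ≥ 72, so (d) meets the standard.
  All elements met at the final stage.
With every stage satisfied, the beneficiary prevails on this issue.
— Issue II —
Stage II.1 — burden on beneficiary; standard: clear and convincing evidence (weight is at least 69).
    (e): 87 ≥ 69 [met]
  The beneficiary carries Stage II.1; the trustee now bears the burden.
Stage II.2 — burden on trustee; standard: clear and convincing evidence (weight is at least 69).
    (f): 80 ≥ 69 [met]
    (g): 63 (beneficiary's 47 disregarded) < 69 [not met]
  The trustee does not carry Stage II.2.
The beneficiary prevails on this issue.
Per-issue: Issue I → beneficiary; Issue II → beneficiary. The beneficiary must prevail on every issue; overall, the beneficiary prevails.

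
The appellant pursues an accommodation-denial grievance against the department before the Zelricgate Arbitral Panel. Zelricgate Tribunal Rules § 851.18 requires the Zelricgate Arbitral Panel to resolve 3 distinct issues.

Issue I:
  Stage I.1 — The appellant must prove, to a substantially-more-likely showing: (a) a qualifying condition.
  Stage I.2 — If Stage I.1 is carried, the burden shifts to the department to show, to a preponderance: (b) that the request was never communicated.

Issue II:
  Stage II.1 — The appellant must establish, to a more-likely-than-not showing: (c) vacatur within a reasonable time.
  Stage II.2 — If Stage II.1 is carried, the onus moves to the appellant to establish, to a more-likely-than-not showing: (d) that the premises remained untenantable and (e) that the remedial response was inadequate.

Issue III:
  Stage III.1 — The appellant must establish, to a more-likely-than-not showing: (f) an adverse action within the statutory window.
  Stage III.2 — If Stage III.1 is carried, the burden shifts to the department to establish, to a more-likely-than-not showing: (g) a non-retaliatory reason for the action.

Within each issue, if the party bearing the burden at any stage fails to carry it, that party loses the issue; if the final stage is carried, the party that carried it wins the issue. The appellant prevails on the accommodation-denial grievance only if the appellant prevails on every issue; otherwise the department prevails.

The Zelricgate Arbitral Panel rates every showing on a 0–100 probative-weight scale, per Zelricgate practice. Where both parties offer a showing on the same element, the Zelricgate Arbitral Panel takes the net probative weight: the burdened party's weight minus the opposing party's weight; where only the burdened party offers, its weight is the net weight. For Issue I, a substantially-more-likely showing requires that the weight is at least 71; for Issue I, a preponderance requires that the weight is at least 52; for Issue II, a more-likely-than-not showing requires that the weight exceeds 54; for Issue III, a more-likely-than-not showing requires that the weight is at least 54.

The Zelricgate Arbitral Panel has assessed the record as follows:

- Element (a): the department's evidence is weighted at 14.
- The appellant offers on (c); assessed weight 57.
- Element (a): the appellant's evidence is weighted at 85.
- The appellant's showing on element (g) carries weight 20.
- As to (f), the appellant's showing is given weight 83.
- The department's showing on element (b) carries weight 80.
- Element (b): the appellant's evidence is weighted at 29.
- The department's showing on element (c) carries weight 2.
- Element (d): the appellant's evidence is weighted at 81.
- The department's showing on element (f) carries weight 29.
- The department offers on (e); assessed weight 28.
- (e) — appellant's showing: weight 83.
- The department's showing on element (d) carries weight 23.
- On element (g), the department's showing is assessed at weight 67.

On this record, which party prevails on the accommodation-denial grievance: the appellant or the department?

appellant

— Issue I —
At Stage I.1 the appellant must meet a substantially-more-likely showing (weight is at least 71): on (a) the weight is 85 less the opposing 14 gives net 71, which does reach 71, so (a) meets the standard.
  All elements met. The burden passes to the department.
At Stage I.2 the department must meet a preponderance (weight is at least 52): on (b) the weight is 80 less the opposing 29 gives net 51, which does not reach 52, so (b) does not meet the standard.
  Stage I.2 not carried; the department fails its burden.
The analysis ends at Stage I.2; the appellant prevails on this issue.
— Issue II —
Stage II.1 (appellant, a more-likely-than-not showing, weight exceeds 54): (c) net 57−2=55 > 54 — meets.
  Stage II.1 is satisfied; the appellant continues to bear the burden.
Stage II.2 (appellant, a more-likely-than-not showing, weight exceeds 54): (d) net 81−23=58 > 54 — meets; (e) net 83−28=55 > 54 — meets.
  Stage II.2 carried; the final stage is satisfied.
All stages carried — the appellant prevails on this issue.
— Issue III —
Stage III.1 (appellant, a more-likely-than-not showing, weight is at least 54): (f) net 83−29=54 ≥ 54 — meets.
  The appellant carries Stage III.1; the department now bears the burden.
Stage III.2 (department, a more-likely-than-not showing, weight is at least 54): (g) net 67−20=47 < 54 — fails.
  The department does not carry Stage III.2.
The analysis ends at Stage III.2; the appellant prevails on this issue.
Per-issue: Issue I → appellant; Issue II → appellant; Issue III → appellant. The appellant must prevail on every issue; overall, the appellant prevails.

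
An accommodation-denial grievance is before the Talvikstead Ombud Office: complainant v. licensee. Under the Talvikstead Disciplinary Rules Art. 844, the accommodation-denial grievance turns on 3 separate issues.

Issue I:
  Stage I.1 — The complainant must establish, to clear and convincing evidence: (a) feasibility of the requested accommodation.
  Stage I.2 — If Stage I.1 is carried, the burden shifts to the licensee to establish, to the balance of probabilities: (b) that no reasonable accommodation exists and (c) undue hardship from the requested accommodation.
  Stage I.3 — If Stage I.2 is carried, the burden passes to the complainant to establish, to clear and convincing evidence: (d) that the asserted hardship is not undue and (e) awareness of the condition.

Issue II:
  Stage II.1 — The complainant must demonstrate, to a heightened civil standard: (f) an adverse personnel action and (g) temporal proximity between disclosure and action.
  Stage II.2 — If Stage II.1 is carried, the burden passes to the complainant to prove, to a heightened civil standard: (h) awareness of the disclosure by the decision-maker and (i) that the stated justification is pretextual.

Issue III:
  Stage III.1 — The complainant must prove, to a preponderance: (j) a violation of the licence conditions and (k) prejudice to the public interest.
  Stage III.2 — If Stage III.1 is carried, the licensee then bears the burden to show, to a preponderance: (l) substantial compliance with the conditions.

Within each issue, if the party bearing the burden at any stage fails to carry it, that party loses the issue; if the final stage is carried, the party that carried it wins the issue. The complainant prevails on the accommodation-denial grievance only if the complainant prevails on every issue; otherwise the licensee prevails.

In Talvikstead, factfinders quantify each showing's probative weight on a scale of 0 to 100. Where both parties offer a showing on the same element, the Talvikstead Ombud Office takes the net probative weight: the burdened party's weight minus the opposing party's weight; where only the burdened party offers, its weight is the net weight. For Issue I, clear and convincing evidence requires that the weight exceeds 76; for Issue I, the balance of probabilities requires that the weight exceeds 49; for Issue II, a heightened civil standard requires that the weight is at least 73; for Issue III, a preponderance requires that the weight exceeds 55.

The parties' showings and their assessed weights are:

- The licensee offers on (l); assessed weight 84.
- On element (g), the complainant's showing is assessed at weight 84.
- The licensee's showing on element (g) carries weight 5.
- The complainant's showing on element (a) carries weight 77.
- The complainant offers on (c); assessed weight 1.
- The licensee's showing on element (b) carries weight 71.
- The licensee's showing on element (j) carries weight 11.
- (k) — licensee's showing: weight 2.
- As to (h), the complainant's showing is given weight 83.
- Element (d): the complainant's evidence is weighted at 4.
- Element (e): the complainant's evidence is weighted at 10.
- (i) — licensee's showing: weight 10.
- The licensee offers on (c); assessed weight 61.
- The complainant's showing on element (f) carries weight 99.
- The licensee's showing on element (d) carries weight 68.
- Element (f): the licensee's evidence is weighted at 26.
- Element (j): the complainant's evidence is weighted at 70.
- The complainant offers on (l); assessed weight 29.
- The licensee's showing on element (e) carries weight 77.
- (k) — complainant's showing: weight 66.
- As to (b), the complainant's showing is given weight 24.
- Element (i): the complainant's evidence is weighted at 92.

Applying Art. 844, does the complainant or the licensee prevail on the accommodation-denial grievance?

complainant

— Issue I —
Stage I.1 — burden on complainant; standard: clear and convincing evidence (weight exceeds 76).
    (a): 77 > 76 [met]
  All elements met. The burden passes to the licensee.
Stage I.2 — burden on licensee; standard: the balance of probabilities (weight exceeds 49).
    (b): 71 − 24 = 47 ≤ 49 [not met]
    (c): 61 − 1 = 60 > 49 [met]
  The licensee does not carry Stage I.2.
The analysis ends at Stage I.2; the complainant prevails on this issue.
— Issue II —
Stage II.1 — burden on complainant; standard: a heightened civil standard (weight is at least 73).
    (f): 99 − 26 = 73 ≥ 73 [met]
    (g): 84 − 5 = 79 ≥ 73 [met]
  Stage II.1 is satisfied; the complainant continues to bear the burden.
Stage II.2 — burden on complainant; standard: a heightened civil standard (weight is at least 73).
    (h): 83 ≥ 73 [met]
    (i): 92 − 10 = 82 ≥ 73 [met]
  The complainant carries the last stage.
With every stage satisfied, the complainant prevails on this issue.
— Issue III —
Stage III.1 (complainant, a preponderance, weight exceeds 55): (j) net 70−11=59 > 55 — meets; (k) net 66−2=64 > 55 — meets.
  All elements met. The burden passes to the licensee.
Stage III.2 (licensee, a preponderance, weight exceeds 55): (l) net 84−29=55 ≤ 55 — fails.
  The licensee does not carry Stage III.2.
So the complainant prevails on this issue.
Per-issue: Issue I → complainant; Issue II → complainant; Issue III → complainant. The complainant must prevail on every issue; overall, the complainant prevails.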